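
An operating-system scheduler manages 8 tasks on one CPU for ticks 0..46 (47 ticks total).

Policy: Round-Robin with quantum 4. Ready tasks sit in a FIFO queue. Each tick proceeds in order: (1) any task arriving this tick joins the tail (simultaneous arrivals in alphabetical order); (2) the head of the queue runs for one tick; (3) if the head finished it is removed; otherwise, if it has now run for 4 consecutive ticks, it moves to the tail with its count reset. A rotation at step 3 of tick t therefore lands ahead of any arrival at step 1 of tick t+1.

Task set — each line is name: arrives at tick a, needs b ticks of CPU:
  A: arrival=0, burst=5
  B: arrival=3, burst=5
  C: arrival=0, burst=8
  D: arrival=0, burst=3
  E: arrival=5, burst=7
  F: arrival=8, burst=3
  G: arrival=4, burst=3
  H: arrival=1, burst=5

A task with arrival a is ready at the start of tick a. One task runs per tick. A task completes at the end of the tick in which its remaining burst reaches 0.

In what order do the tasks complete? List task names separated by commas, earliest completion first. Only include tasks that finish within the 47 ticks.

completion order = D, A, G, C, F, H, B, E

t=0: queue=[A,C,D] q_used=0 → run A
t=1: queue=[A,C,D,H] q_used=1 → run A
t=2: queue=[A,C,D,H] q_used=2 → run A
t=3: queue=[A,C,D,H,B] q_used=3 → run A
t=4: queue=[C,D,H,B,A,G] q_used=0 → run C
t=5: queue=[C,D,H,B,A,G,E] q_used=1 → run C
t=6: queue=[C,D,H,B,A,G,E] q_used=2 → run C
t=7: queue=[C,D,H,B,A,G,E] q_used=3 → run C
t=8: queue=[D,H,B,A,G,E,C,F] q_used=0 → run D
t=9: queue=[D,H,B,A,G,E,C,F] q_used=1 → run D
t=10: queue=[D,H,B,A,G,E,C,F] q_used=2 → run D
t=11: queue=[H,B,A,G,E,C,F] q_used=0 → run H
t=12: queue=[H,B,A,G,E,C,F] q_used=1 → run H
t=13: queue=[H,B,A,G,E,C,F] q_used=2 → run H
t=14: queue=[H,B,A,G,E,C,F] q_used=3 → run H
t=15: queue=[B,A,G,E,C,F,H] q_used=0 → run B
t=16: queue=[B,A,G,E,C,F,H] q_used=1 → run B
t=17: queue=[B,A,G,E,C,F,H] q_used=2 → run B
t=18: queue=[B,A,G,E,C,F,H] q_used=3 → run B
t=19: queue=[A,G,E,C,F,H,B] q_used=0 → run A
t=20: queue=[G,E,C,F,H,B] q_used=0 → run G
t=21: queue=[G,E,C,F,H,B] q_used=1 → run G
t=22: queue=[G,E,C,F,H,B] q_used=2 → run G
t=23: queue=[E,C,F,H,B] q_used=0 → run E
t=24: queue=[E,C,F,H,B] q_used=1 → run E
t=25: queue=[E,C,F,H,B] q_used=2 → run E
t=26: queue=[E,C,F,H,B] q_used=3 → run E
t=27: queue=[C,F,H,B,E] q_used=0 → run C
t=28: queue=[C,F,H,B,E] q_used=1 → run C
t=29: queue=[C,F,H,B,E] q_used=2 → run C
t=30: queue=[C,F,H,B,E] q_used=3 → run C
t=31: queue=[F,H,B,E] q_used=0 → run F
t=32: queue=[F,H,B,E] q_used=1 → run F
t=33: queue=[F,H,B,E] q_used=2 → run F
t=34: queue=[H,B,E] q_used=0 → run H
t=35: queue=[B,E] q_used=0 → run B
t=36: queue=[E] q_used=0 → run E
t=37: queue=[E] q_used=1 → run E
t=38: queue=[E] q_used=2 → run E
t=39: (idle)
t=40: (idle)
t=41: (idle)
t=42: (idle)
t=43: (idle)
t=44: (idle)
t=45: (idle)
t=46: (idle)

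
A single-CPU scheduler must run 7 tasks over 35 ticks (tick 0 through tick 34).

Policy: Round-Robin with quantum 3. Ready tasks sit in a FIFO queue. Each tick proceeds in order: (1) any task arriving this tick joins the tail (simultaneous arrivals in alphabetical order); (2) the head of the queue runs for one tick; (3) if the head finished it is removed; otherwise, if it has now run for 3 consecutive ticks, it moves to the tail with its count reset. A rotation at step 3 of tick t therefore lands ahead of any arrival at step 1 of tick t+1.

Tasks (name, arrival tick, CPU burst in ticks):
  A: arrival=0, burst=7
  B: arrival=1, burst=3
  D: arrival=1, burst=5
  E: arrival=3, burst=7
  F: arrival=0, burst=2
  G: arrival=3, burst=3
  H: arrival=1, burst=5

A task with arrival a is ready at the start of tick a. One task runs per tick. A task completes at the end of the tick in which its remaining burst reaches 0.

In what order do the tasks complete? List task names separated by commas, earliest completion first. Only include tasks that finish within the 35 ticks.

t=0: queue=[A,F] q_used=0 → run A
t=1: queue=[A,F,B,D,H] q_used=1 → run A
t=2: queue=[A,F,B,D,H] q_used=2 → run A
t=3: queue=[F,B,D,H,A,E,G] q_used=0 → run F
t=4: queue=[F,B,D,H,A,E,G] q_used=1 → run F
t=5: queue=[B,D,H,A,E,G] q_used=0 → run B
t=6: queue=[B,D,H,A,E,G] q_used=1 → run B
t=7: queue=[B,D,H,A,E,G] q_used=2 → run B
t=8: queue=[D,H,A,E,G] q_used=0 → run D
t=9: queue=[D,H,A,E,G] q_used=1 → run D
t=10: queue=[D,H,A,E,G] q_used=2 → run D
t=11: queue=[H,A,E,G,D] q_used=0 → run H
t=12: queue=[H,A,E,G,D] q_used=1 → run H
t=13: queue=[H,A,E,G,D] q_used=2 → run H
t=14: queue=[A,E,G,D,H] q_used=0 → run A
t=15: queue=[A,E,G,D,H] q_used=1 → run A
t=16: queue=[A,E,G,D,H] q_used=2 → run A
t=17: queue=[E,G,D,H,A] q_used=0 → run E
t=18: queue=[E,G,D,H,A] q_used=1 → run E
t=19: queue=[E,G,D,H,A] q_used=2 → run E
t=20: queue=[G,D,H,A,E] q_used=0 → run G
t=21: queue=[G,D,H,A,E] q_used=1 → run G
t=22: queue=[G,D,H,A,E] q_used=2 → run G
t=23: queue=[D,H,A,E] q_used=0 → run D
t=24: queue=[D,H,A,E] q_used=1 → run D
t=25: queue=[H,A,E] q_used=0 → run H
t=26: queue=[H,A,E] q_used=1 → run H
t=27: queue=[A,E] q_used=0 → run A
t=28: queue=[E] q_used=0 → run E
t=29: queue=[E] q_used=1 → run E
t=30: queue=[E] q_used=2 → run E
t=31: queue=[E] q_used=0 → run E
t=32: (idle)
t=33: (idle)
t=34: (idle)

completion order = F, B, G, D, H, A, E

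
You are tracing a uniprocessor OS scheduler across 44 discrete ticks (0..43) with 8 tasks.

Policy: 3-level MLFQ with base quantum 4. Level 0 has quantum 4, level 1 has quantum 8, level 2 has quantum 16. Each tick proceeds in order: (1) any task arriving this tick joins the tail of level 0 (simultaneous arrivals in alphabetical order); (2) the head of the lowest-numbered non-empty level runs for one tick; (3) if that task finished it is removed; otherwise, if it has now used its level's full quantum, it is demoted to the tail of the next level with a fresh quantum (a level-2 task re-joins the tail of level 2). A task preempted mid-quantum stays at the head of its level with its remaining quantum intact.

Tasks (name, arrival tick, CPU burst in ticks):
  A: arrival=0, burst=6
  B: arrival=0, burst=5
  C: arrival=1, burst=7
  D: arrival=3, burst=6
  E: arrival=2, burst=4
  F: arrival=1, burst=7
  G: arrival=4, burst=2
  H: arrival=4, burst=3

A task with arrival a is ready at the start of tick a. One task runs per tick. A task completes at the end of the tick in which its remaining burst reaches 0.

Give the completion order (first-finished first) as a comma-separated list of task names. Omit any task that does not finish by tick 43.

t=0: L0/L1/L2 = AB/-/- → run A
t=1: L0/L1/L2 = ABCF/-/- → run A
t=2: L0/L1/L2 = ABCFE/-/- → run A
t=3: L0/L1/L2 = ABCFED/-/- → run A
t=4: L0/L1/L2 = BCFEDGH/A/- → run B
t=5: L0/L1/L2 = BCFEDGH/A/- → run B
t=6: L0/L1/L2 = BCFEDGH/A/- → run B
t=7: L0/L1/L2 = BCFEDGH/A/- → run B
t=8: L0/L1/L2 = CFEDGH/AB/- → run C
t=9: L0/L1/L2 = CFEDGH/AB/- → run C
t=10: L0/L1/L2 = CFEDGH/AB/- → run C
t=11: L0/L1/L2 = CFEDGH/AB/- → run C
t=12: L0/L1/L2 = FEDGH/ABC/- → run F
t=13: L0/L1/L2 = FEDGH/ABC/- → run F
t=14: L0/L1/L2 = FEDGH/ABC/- → run F
t=15: L0/L1/L2 = FEDGH/ABC/- → run F
t=16: L0/L1/L2 = EDGH/ABCF/- → run E
t=17: L0/L1/L2 = EDGH/ABCF/- → run E
t=18: L0/L1/L2 = EDGH/ABCF/- → run E
t=19: L0/L1/L2 = EDGH/ABCF/- → run E
t=20: L0/L1/L2 = DGH/ABCF/- → run D
t=21: L0/L1/L2 = DGH/ABCF/- → run D
t=22: L0/L1/L2 = DGH/ABCF/- → run D
t=23: L0/L1/L2 = DGH/ABCF/- → run D
t=24: L0/L1/L2 = GH/ABCFD/- → run G
t=25: L0/L1/L2 = GH/ABCFD/- → run G
t=26: L0/L1/L2 = H/ABCFD/- → run H
t=27: L0/L1/L2 = H/ABCFD/- → run H
t=28: L0/L1/L2 = H/ABCFD/- → run H
t=29: L0/L1/L2 = -/ABCFD/- → run A
t=30: L0/L1/L2 = -/ABCFD/- → run A
t=31: L0/L1/L2 = -/BCFD/- → run B
t=32: L0/L1/L2 = -/CFD/- → run C
t=33: L0/L1/L2 = -/CFD/- → run C
t=34: L0/L1/L2 = -/CFD/- → run C
t=35: L0/L1/L2 = -/FD/- → run F
t=36: L0/L1/L2 = -/FD/- → run F
t=37: L0/L1/L2 = -/FD/- → run F
t=38: L0/L1/L2 = -/D/- → run D
t=39: L0/L1/L2 = -/D/- → run D
t=40: (idle)
t=41: (idle)
t=42: (idle)
t=43: (idle)

completion order = E, G, H, A, B, C, F, D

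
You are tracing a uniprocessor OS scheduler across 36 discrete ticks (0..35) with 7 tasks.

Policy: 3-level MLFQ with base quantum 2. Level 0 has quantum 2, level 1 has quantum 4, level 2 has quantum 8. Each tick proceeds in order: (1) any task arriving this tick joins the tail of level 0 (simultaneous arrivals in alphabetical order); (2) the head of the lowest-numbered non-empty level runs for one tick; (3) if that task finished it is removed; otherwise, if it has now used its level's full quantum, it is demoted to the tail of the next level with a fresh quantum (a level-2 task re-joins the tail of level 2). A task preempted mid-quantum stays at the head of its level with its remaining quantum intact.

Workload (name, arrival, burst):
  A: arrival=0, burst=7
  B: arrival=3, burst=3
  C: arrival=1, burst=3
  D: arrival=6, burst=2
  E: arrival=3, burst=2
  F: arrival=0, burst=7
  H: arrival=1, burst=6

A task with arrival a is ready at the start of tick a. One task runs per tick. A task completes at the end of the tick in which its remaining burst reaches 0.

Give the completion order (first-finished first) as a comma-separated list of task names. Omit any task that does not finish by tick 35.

completion order = E, D, C, H, B, A, F

t=0: L0/L1/L2 = AF/-/- → run A
t=1: L0/L1/L2 = AFCH/-/- → run A
t=2: L0/L1/L2 = FCH/A/- → run F
t=3: L0/L1/L2 = FCHBE/A/- → run F
t=4: L0/L1/L2 = CHBE/AF/- → run C
t=5: L0/L1/L2 = CHBE/AF/- → run C
t=6: L0/L1/L2 = HBED/AFC/- → run H
t=7: L0/L1/L2 = HBED/AFC/- → run H
t=8: L0/L1/L2 = BED/AFCH/- → run B
t=9: L0/L1/L2 = BED/AFCH/- → run B
t=10: L0/L1/L2 = ED/AFCHB/- → run E
t=11: L0/L1/L2 = ED/AFCHB/- → run E
t=12: L0/L1/L2 = D/AFCHB/- → run D
t=13: L0/L1/L2 = D/AFCHB/- → run D
t=14: L0/L1/L2 = -/AFCHB/- → run A
t=15: L0/L1/L2 = -/AFCHB/- → run A
t=16: L0/L1/L2 = -/AFCHB/- → run A
t=17: L0/L1/L2 = -/AFCHB/- → run A
t=18: L0/L1/L2 = -/FCHB/A → run F
t=19: L0/L1/L2 = -/FCHB/A → run F
t=20: L0/L1/L2 = -/FCHB/A → run F
t=21: L0/L1/L2 = -/FCHB/A → run F
t=22: L0/L1/L2 = -/CHB/AF → run C
t=23: L0/L1/L2 = -/HB/AF → run H
t=24: L0/L1/L2 = -/HB/AF → run H
t=25: L0/L1/L2 = -/HB/AF → run H
t=26: L0/L1/L2 = -/HB/AF → run H
t=27: L0/L1/L2 = -/B/AF → run B
t=28: L0/L1/L2 = -/-/AF → run A
t=29: L0/L1/L2 = -/-/F → run F
t=30: (idle)
t=31: (idle)
t=32: (idle)
t=33: (idle)
t=34: (idle)
t=35: (idle)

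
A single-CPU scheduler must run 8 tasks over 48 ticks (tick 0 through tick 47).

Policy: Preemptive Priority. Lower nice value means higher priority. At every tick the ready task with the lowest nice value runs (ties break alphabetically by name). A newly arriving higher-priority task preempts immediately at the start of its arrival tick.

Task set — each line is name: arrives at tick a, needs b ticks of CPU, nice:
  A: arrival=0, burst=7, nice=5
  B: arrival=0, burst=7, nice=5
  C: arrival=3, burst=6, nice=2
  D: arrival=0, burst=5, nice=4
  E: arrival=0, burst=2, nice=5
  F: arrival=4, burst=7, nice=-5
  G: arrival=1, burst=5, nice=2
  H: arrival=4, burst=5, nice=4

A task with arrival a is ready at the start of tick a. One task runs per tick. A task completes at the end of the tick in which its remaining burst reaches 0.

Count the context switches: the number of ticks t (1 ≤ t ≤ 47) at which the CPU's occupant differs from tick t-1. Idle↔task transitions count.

t=0: ready={A,B,D,E} → run D
t=1: ready={A,B,D,E,G} → run G
t=2: ready={A,B,D,E,G} → run G
t=3: ready={A,B,C,D,E,G} → run C
t=4: ready={A,B,C,D,E,F,G,H} → run F
t=5: ready={A,B,C,D,E,F,G,H} → run F
t=6: ready={A,B,C,D,E,F,G,H} → run F
t=7: ready={A,B,C,D,E,F,G,H} → run F
t=8: ready={A,B,C,D,E,F,G,H} → run F
t=9: ready={A,B,C,D,E,F,G,H} → run F
t=10: ready={A,B,C,D,E,F,G,H} → run F
t=11: ready={A,B,C,D,E,G,H} → run C
t=12: ready={A,B,C,D,E,G,H} → run C
t=13: ready={A,B,C,D,E,G,H} → run C
t=14: ready={A,B,C,D,E,G,H} → run C
t=15: ready={A,B,C,D,E,G,H} → run C
t=16: ready={A,B,D,E,G,H} → run G
t=17: ready={A,B,D,E,G,H} → run G
t=18: ready={A,B,D,E,G,H} → run G
t=19: ready={A,B,D,E,H} → run D
t=20: ready={A,B,D,E,H} → run D
t=21: ready={A,B,D,E,H} → run D
t=22: ready={A,B,D,E,H} → run D
t=23: ready={A,B,E,H} → run H
t=24: ready={A,B,E,H} → run H
t=25: ready={A,B,E,H} → run H
t=26: ready={A,B,E,H} → run H
t=27: ready={A,B,E,H} → run H
t=28: ready={A,B,E} → run A
t=29: ready={A,B,E} → run A
t=30: ready={A,B,E} → run A
t=31: ready={A,B,E} → run A
t=32: ready={A,B,E} → run A
t=33: ready={A,B,E} → run A
t=34: ready={A,B,E} → run A
t=35: ready={B,E} → run B
t=36: ready={B,E} → run B
t=37: ready={B,E} → run B
t=38: ready={B,E} → run B
t=39: ready={B,E} → run B
t=40: ready={B,E} → run B
t=41: ready={B,E} → run B
t=42: ready={E} → run E
t=43: ready={E} → run E
t=44: (idle)
t=45: (idle)
t=46: (idle)
t=47: (idle)

context switches = 11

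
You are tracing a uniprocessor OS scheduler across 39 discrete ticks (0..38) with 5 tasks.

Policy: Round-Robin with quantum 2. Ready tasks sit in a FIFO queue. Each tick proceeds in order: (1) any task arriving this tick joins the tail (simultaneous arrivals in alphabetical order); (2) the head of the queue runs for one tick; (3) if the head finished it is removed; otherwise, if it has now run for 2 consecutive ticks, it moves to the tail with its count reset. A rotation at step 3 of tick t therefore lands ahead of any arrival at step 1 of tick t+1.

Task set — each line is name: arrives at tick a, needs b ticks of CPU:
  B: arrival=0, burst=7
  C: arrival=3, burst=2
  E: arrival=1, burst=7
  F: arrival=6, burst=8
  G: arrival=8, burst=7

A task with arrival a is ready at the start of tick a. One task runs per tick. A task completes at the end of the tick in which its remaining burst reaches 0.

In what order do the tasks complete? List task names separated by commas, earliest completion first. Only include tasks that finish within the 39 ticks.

t=0: queue=[B] q_used=0 → run B
t=1: queue=[B,E] q_used=1 → run B
t=2: queue=[E,B] q_used=0 → run E
t=3: queue=[E,B,C] q_used=1 → run E
t=4: queue=[B,C,E] q_used=0 → run B
t=5: queue=[B,C,E] q_used=1 → run B
t=6: queue=[C,E,B,F] q_used=0 → run C
t=7: queue=[C,E,B,F] q_used=1 → run C
t=8: queue=[E,B,F,G] q_used=0 → run E
t=9: queue=[E,B,F,G] q_used=1 → run E
t=10: queue=[B,F,G,E] q_used=0 → run B
t=11: queue=[B,F,G,E] q_used=1 → run B
t=12: queue=[F,G,E,B] q_used=0 → run F
t=13: queue=[F,G,E,B] q_used=1 → run F
t=14: queue=[G,E,B,F] q_used=0 → run G
t=15: queue=[G,E,B,F] q_used=1 → run G
t=16: queue=[E,B,F,G] q_used=0 → run E
t=17: queue=[E,B,F,G] q_used=1 → run E
t=18: queue=[B,F,G,E] q_used=0 → run B
t=19: queue=[F,G,E] q_used=0 → run F
t=20: queue=[F,G,E] q_used=1 → run F
t=21: queue=[G,E,F] q_used=0 → run G
t=22: queue=[G,E,F] q_used=1 → run G
t=23: queue=[E,F,G] q_used=0 → run E
t=24: queue=[F,G] q_used=0 → run F
t=25: queue=[F,G] q_used=1 → run F
t=26: queue=[G,F] q_used=0 → run G
t=27: queue=[G,F] q_used=1 → run G
t=28: queue=[F,G] q_used=0 → run F
t=29: queue=[F,G] q_used=1 → run F
t=30: queue=[G] q_used=0 → run G
t=31: (idle)
t=32: (idle)
t=33: (idle)
t=34: (idle)
t=35: (idle)
t=36: (idle)
t=37: (idle)
t=38: (idle)

completion order = C, B, E, F, G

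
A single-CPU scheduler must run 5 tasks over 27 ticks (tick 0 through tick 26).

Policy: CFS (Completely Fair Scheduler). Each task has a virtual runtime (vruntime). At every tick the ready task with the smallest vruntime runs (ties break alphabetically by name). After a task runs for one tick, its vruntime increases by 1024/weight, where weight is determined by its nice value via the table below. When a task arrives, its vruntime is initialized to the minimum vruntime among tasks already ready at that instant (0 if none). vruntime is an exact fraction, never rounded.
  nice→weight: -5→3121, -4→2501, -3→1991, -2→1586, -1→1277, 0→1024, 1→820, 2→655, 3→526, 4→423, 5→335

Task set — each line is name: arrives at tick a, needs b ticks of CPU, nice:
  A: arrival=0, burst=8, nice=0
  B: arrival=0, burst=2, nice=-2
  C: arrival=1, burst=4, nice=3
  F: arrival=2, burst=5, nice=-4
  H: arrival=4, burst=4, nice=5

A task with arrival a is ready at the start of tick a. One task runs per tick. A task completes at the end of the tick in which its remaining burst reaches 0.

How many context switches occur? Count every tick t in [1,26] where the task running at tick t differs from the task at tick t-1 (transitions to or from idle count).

context switches = 19

t=0: vr[A=0 B=0] → run A
t=1: vr[A=1 B=0 C=0] → run B
t=2: vr[A=1 B=512/793 C=0 F=0] → run C
t=3: vr[A=1 B=512/793 C=512/263 F=0] → run F
t=4: vr[A=1 B=512/793 C=512/263 F=1024/2501 H=1024/2501] → run F
t=5: vr[A=1 B=512/793 C=512/263 F=2048/2501 H=1024/2501] → run H
t=6: vr[A=1 B=512/793 C=512/263 F=2048/2501 H=2904064/837835] → run B
t=7: vr[A=1 C=512/263 F=2048/2501 H=2904064/837835] → run F
t=8: vr[A=1 C=512/263 F=3072/2501 H=2904064/837835] → run A
t=9: vr[A=2 C=512/263 F=3072/2501 H=2904064/837835] → run F
t=10: vr[A=2 C=512/263 F=4096/2501 H=2904064/837835] → run F
t=11: vr[A=2 C=512/263 H=2904064/837835] → run C
t=12: vr[A=2 C=1024/263 H=2904064/837835] → run A
t=13: vr[A=3 C=1024/263 H=2904064/837835] → run A
t=14: vr[A=4 C=1024/263 H=2904064/837835] → run H
t=15: vr[A=4 C=1024/263 H=5465088/837835] → run C
t=16: vr[A=4 C=1536/263 H=5465088/837835] → run A
t=17: vr[A=5 C=1536/263 H=5465088/837835] → run A
t=18: vr[A=6 C=1536/263 H=5465088/837835] → run C
t=19: vr[A=6 H=5465088/837835] → run A
t=20: vr[A=7 H=5465088/837835] → run H
t=21: vr[A=7 H=8026112/837835] → run A
t=22: vr[H=8026112/837835] → run H
t=23: (idle)
t=24: (idle)
t=25: (idle)
t=26: (idle)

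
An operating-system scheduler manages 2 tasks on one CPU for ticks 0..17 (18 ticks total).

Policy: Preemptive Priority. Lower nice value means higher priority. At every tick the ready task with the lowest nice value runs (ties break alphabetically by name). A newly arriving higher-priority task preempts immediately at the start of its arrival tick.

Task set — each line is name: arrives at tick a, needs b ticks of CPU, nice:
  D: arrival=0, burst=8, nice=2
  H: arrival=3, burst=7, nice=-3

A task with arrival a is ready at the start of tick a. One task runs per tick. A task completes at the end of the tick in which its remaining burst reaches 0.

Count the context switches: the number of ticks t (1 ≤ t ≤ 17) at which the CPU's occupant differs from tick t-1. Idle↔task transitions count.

t=0: ready={D} → run D
t=1: ready={D} → run D
t=2: ready={D} → run D
t=3: ready={D,H} → run H
t=4: ready={D,H} → run H
t=5: ready={D,H} → run H
t=6: ready={D,H} → run H
t=7: ready={D,H} → run H
t=8: ready={D,H} → run H
t=9: ready={D,H} → run H
t=10: ready={D} → run D
t=11: ready={D} → run D
t=12: ready={D} → run D
t=13: ready={D} → run D
t=14: ready={D} → run D
t=15: (idle)
t=16: (idle)
t=17: (idle)

context switches = 3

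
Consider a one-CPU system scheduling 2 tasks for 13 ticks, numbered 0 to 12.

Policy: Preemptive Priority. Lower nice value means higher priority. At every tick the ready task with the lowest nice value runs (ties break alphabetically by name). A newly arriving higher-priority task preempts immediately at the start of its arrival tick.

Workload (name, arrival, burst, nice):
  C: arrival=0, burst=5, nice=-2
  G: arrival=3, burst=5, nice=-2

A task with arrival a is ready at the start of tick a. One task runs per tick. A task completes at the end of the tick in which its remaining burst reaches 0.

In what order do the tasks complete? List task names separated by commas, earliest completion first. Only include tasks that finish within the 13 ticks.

completion order = C, G

t=0: ready={C} → run C
t=1: ready={C} → run C
t=2: ready={C} → run C
t=3: ready={C,G} → run C
t=4: ready={C,G} → run C
t=5: ready={G} → run G
t=6: ready={G} → run G
t=7: ready={G} → run G
t=8: ready={G} → run G
t=9: ready={G} → run G
t=10: (idle)
t=11: (idle)
t=12: (idle)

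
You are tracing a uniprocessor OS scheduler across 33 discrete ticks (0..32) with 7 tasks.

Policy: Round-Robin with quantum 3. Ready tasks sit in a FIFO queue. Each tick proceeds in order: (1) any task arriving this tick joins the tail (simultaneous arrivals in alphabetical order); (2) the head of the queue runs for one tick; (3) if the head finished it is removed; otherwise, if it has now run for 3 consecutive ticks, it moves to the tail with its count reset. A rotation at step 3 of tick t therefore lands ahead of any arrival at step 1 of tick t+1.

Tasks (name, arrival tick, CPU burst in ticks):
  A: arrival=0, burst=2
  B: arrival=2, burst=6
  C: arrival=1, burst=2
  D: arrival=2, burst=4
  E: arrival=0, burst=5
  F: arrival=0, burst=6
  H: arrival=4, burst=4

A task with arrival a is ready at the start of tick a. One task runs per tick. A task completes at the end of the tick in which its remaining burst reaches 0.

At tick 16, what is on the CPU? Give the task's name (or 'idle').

running at tick 16 = H

t=0: queue=[A,E,F] q_used=0 → run A
t=1: queue=[A,E,F,C] q_used=1 → run A
t=2: queue=[E,F,C,B,D] q_used=0 → run E
t=3: queue=[E,F,C,B,D] q_used=1 → run E
t=4: queue=[E,F,C,B,D,H] q_used=2 → run E
t=5: queue=[F,C,B,D,H,E] q_used=0 → run F
t=6: queue=[F,C,B,D,H,E] q_used=1 → run F
t=7: queue=[F,C,B,D,H,E] q_used=2 → run F
t=8: queue=[C,B,D,H,E,F] q_used=0 → run C
t=9: queue=[C,B,D,H,E,F] q_used=1 → run C
t=10: queue=[B,D,H,E,F] q_used=0 → run B
t=11: queue=[B,D,H,E,F] q_used=1 → run B
t=12: queue=[B,D,H,E,F] q_used=2 → run B
t=13: queue=[D,H,E,F,B] q_used=0 → run D
t=14: queue=[D,H,E,F,B] q_used=1 → run D
t=15: queue=[D,H,E,F,B] q_used=2 → run D
t=16: queue=[H,E,F,B,D] q_used=0 → run H
t=17: queue=[H,E,F,B,D] q_used=1 → run H
t=18: queue=[H,E,F,B,D] q_used=2 → run H
t=19: queue=[E,F,B,D,H] q_used=0 → run E
t=20: queue=[E,F,B,D,H] q_used=1 → run E
t=21: queue=[F,B,D,H] q_used=0 → run F
t=22: queue=[F,B,D,H] q_used=1 → run F
t=23: queue=[F,B,D,H] q_used=2 → run F
t=24: queue=[B,D,H] q_used=0 → run B
t=25: queue=[B,D,H] q_used=1 → run B
t=26: queue=[B,D,H] q_used=2 → run B
t=27: queue=[D,H] q_used=0 → run D
t=28: queue=[H] q_used=0 → run H
t=29: (idle)
t=30: (idle)
t=31: (idle)
t=32: (idle)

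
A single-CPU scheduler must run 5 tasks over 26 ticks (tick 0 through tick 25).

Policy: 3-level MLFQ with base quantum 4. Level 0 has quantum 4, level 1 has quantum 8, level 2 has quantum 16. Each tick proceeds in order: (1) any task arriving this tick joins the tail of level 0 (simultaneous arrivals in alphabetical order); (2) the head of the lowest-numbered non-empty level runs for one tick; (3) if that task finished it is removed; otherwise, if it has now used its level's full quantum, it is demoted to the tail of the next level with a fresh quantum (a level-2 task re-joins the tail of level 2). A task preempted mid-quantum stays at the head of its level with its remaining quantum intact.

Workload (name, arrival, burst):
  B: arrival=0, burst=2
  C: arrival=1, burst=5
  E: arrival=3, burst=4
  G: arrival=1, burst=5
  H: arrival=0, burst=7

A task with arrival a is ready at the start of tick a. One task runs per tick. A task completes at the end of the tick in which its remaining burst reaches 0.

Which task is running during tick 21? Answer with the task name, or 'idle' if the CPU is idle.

running at tick 21 = C

t=0: L0/L1/L2 = BH/-/- → run B
t=1: L0/L1/L2 = BHCG/-/- → run B
t=2: L0/L1/L2 = HCG/-/- → run H
t=3: L0/L1/L2 = HCGE/-/- → run H
t=4: L0/L1/L2 = HCGE/-/- → run H
t=5: L0/L1/L2 = HCGE/-/- → run H
t=6: L0/L1/L2 = CGE/H/- → run C
t=7: L0/L1/L2 = CGE/H/- → run C
t=8: L0/L1/L2 = CGE/H/- → run C
t=9: L0/L1/L2 = CGE/H/- → run C
t=10: L0/L1/L2 = GE/HC/- → run G
t=11: L0/L1/L2 = GE/HC/- → run G
t=12: L0/L1/L2 = GE/HC/- → run G
t=13: L0/L1/L2 = GE/HC/- → run G
t=14: L0/L1/L2 = E/HCG/- → run E
t=15: L0/L1/L2 = E/HCG/- → run E
t=16: L0/L1/L2 = E/HCG/- → run E
t=17: L0/L1/L2 = E/HCG/- → run E
t=18: L0/L1/L2 = -/HCG/- → run H
t=19: L0/L1/L2 = -/HCG/- → run H
t=20: L0/L1/L2 = -/HCG/- → run H
t=21: L0/L1/L2 = -/CG/- → run C
t=22: L0/L1/L2 = -/G/- → run G
t=23: (idle)
t=24: (idle)
t=25: (idle)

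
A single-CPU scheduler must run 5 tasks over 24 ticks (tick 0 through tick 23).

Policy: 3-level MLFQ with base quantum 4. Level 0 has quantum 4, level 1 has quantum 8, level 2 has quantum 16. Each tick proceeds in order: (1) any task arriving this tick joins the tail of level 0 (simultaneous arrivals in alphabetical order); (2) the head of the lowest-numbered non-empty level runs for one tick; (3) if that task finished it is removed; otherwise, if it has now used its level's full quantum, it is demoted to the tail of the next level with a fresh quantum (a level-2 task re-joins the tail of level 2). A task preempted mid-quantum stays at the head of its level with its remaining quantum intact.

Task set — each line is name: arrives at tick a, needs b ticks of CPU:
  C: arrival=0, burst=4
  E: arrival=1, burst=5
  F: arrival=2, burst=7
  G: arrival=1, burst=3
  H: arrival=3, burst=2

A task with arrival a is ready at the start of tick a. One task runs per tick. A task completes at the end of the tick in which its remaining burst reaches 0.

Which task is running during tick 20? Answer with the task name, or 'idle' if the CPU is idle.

running at tick 20 = F

t=0: L0/L1/L2 = C/-/- → run C
t=1: L0/L1/L2 = CEG/-/- → run C
t=2: L0/L1/L2 = CEGF/-/- → run C
t=3: L0/L1/L2 = CEGFH/-/- → run C
t=4: L0/L1/L2 = EGFH/-/- → run E
t=5: L0/L1/L2 = EGFH/-/- → run E
t=6: L0/L1/L2 = EGFH/-/- → run E
t=7: L0/L1/L2 = EGFH/-/- → run E
t=8: L0/L1/L2 = GFH/E/- → run G
t=9: L0/L1/L2 = GFH/E/- → run G
t=10: L0/L1/L2 = GFH/E/- → run G
t=11: L0/L1/L2 = FH/E/- → run F
t=12: L0/L1/L2 = FH/E/- → run F
t=13: L0/L1/L2 = FH/E/- → run F
t=14: L0/L1/L2 = FH/E/- → run F
t=15: L0/L1/L2 = H/EF/- → run H
t=16: L0/L1/L2 = H/EF/- → run H
t=17: L0/L1/L2 = -/EF/- → run E
t=18: L0/L1/L2 = -/F/- → run F
t=19: L0/L1/L2 = -/F/- → run F
t=20: L0/L1/L2 = -/F/- → run F
t=21: (idle)
t=22: (idle)
t=23: (idle)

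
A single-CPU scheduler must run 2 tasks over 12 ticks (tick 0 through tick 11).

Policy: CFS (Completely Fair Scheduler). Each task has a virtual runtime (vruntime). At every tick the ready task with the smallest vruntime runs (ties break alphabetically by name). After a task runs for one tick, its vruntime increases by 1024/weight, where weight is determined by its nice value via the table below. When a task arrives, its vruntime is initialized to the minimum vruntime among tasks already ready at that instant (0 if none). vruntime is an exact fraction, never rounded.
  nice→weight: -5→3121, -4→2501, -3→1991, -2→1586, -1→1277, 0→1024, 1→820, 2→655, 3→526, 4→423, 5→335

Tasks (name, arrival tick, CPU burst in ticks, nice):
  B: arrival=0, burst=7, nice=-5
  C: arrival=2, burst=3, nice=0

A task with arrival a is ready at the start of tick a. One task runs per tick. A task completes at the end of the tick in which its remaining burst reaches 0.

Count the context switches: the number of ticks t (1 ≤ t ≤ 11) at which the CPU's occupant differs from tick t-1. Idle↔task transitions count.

context switches = 6

t=0: vr[B=0] → run B
t=1: vr[B=1024/3121] → run B
t=2: vr[B=2048/3121 C=2048/3121] → run B
t=3: vr[B=3072/3121 C=2048/3121] → run C
t=4: vr[B=3072/3121 C=5169/3121] → run B
t=5: vr[B=4096/3121 C=5169/3121] → run B
t=6: vr[B=5120/3121 C=5169/3121] → run B
t=7: vr[B=6144/3121 C=5169/3121] → run C
t=8: vr[B=6144/3121 C=8290/3121] → run B
t=9: vr[C=8290/3121] → run C
t=10: (idle)
t=11: (idle)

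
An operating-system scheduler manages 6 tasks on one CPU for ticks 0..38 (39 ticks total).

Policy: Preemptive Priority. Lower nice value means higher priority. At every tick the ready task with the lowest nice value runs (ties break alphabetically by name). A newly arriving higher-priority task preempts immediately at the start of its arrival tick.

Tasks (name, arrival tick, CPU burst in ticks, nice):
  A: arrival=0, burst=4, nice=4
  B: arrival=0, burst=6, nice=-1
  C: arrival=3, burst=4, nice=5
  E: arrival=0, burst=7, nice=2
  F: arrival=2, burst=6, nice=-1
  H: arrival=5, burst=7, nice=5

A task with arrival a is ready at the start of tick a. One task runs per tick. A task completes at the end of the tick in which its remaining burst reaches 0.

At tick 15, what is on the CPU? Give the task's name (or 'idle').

running at tick 15 = E

t=0: ready={A,B,E} → run B
t=1: ready={A,B,E} → run B
t=2: ready={A,B,E,F} → run B
t=3: ready={A,B,C,E,F} → run B
t=4: ready={A,B,C,E,F} → run B
t=5: ready={A,B,C,E,F,H} → run B
t=6: ready={A,C,E,F,H} → run F
t=7: ready={A,C,E,F,H} → run F
t=8: ready={A,C,E,F,H} → run F
t=9: ready={A,C,E,F,H} → run F
t=10: ready={A,C,E,F,H} → run F
t=11: ready={A,C,E,F,H} → run F
t=12: ready={A,C,E,H} → run E
t=13: ready={A,C,E,H} → run E
t=14: ready={A,C,E,H} → run E
t=15: ready={A,C,E,H} → run E
t=16: ready={A,C,E,H} → run E
t=17: ready={A,C,E,H} → run E
t=18: ready={A,C,E,H} → run E
t=19: ready={A,C,H} → run A
t=20: ready={A,C,H} → run A
t=21: ready={A,C,H} → run A
t=22: ready={A,C,H} → run A
t=23: ready={C,H} → run C
t=24: ready={C,H} → run C
t=25: ready={C,H} → run C
t=26: ready={C,H} → run C
t=27: ready={H} → run H
t=28: ready={H} → run H
t=29: ready={H} → run H
t=30: ready={H} → run H
t=31: ready={H} → run H
t=32: ready={H} → run H
t=33: ready={H} → run H
t=34: (idle)
t=35: (idle)
t=36: (idle)
t=37: (idle)
t=38: (idle)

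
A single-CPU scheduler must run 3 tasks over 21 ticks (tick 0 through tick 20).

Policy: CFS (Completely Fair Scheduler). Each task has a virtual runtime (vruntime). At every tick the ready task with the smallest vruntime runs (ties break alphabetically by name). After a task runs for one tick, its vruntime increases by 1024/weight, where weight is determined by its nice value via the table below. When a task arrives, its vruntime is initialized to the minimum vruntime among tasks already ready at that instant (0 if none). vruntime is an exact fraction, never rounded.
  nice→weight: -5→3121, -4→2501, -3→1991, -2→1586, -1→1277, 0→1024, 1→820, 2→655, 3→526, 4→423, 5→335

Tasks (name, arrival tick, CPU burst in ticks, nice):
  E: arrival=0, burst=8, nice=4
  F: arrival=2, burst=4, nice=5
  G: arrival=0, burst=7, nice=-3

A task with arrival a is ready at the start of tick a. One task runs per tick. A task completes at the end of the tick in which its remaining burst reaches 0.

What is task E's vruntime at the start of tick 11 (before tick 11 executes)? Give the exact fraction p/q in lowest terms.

t=0: vr[E=0 G=0] → run E
t=1: vr[E=1024/423 G=0] → run G
t=2: vr[E=1024/423 F=1024/1991 G=1024/1991] → run F
t=3: vr[E=1024/423 F=2381824/666985 G=1024/1991] → run G
t=4: vr[E=1024/423 F=2381824/666985 G=2048/1991] → run G
t=5: vr[E=1024/423 F=2381824/666985 G=3072/1991] → run G
t=6: vr[E=1024/423 F=2381824/666985 G=4096/1991] → run G
t=7: vr[E=1024/423 F=2381824/666985 G=5120/1991] → run E
t=8: vr[E=2048/423 F=2381824/666985 G=5120/1991] → run G
t=9: vr[E=2048/423 F=2381824/666985 G=6144/1991] → run G
t=10: vr[E=2048/423 F=2381824/666985] → run F
t=11: vr[E=2048/423 F=4420608/666985] → run E
t=12: vr[E=1024/141 F=4420608/666985] → run F
t=13: vr[E=1024/141 F=6459392/666985] → run E
t=14: vr[E=4096/423 F=6459392/666985] → run E
t=15: vr[E=5120/423 F=6459392/666985] → run F
t=16: vr[E=5120/423] → run E
t=17: vr[E=2048/141] → run E
t=18: vr[E=7168/423] → run E
t=19: (idle)
t=20: (idle)

vruntime(E, start of tick 11) = 2048/423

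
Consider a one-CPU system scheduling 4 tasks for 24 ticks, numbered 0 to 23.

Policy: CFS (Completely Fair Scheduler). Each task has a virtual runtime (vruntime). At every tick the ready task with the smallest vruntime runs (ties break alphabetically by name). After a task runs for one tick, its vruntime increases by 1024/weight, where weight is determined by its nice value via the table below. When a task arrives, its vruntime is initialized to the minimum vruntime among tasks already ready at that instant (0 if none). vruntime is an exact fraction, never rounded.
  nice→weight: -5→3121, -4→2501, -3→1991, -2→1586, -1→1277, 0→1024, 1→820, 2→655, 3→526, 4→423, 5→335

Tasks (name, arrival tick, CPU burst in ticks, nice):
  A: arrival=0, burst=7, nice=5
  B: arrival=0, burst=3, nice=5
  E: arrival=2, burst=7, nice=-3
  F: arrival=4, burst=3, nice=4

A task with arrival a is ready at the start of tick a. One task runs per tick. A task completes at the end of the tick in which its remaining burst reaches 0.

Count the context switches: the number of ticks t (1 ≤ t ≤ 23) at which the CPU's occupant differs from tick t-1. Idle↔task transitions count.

t=0: vr[A=0 B=0] → run A
t=1: vr[A=1024/335 B=0] → run B
t=2: vr[A=1024/335 B=1024/335 E=1024/335] → run A
t=3: vr[A=2048/335 B=1024/335 E=1024/335] → run B
t=4: vr[A=2048/335 B=2048/335 E=1024/335 F=1024/335] → run E
t=5: vr[A=2048/335 B=2048/335 E=2381824/666985 F=1024/335] → run F
t=6: vr[A=2048/335 B=2048/335 E=2381824/666985 F=776192/141705] → run E
t=7: vr[A=2048/335 B=2048/335 E=2724864/666985 F=776192/141705] → run E
t=8: vr[A=2048/335 B=2048/335 E=3067904/666985 F=776192/141705] → run E
t=9: vr[A=2048/335 B=2048/335 E=3410944/666985 F=776192/141705] → run E
t=10: vr[A=2048/335 B=2048/335 E=3753984/666985 F=776192/141705] → run F
t=11: vr[A=2048/335 B=2048/335 E=3753984/666985 F=1119232/141705] → run E
t=12: vr[A=2048/335 B=2048/335 E=4097024/666985 F=1119232/141705] → run A
t=13: vr[A=3072/335 B=2048/335 E=4097024/666985 F=1119232/141705] → run B
t=14: vr[A=3072/335 E=4097024/666985 F=1119232/141705] → run E
t=15: vr[A=3072/335 F=1119232/141705] → run F
t=16: vr[A=3072/335] → run A
t=17: vr[A=4096/335] → run A
t=18: vr[A=1024/67] → run A
t=19: vr[A=6144/335] → run A
t=20: (idle)
t=21: (idle)
t=22: (idle)
t=23: (idle)

context switches = 14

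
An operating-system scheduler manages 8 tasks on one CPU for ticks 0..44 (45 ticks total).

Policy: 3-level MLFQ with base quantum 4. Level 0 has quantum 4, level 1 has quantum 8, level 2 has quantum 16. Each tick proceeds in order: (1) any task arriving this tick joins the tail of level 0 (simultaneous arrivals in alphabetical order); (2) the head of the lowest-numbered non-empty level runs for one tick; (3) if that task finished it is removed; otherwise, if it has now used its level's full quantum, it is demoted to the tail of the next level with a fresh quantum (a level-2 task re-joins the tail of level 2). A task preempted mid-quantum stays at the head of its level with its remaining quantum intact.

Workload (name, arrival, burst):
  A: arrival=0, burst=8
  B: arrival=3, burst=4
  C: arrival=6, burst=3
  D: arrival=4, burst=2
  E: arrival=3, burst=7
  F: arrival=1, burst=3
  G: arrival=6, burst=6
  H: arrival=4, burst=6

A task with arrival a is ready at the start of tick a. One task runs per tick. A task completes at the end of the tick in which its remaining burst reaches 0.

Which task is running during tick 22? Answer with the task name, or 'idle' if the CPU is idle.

running at tick 22 = C

t=0: L0/L1/L2 = A/-/- → run A
t=1: L0/L1/L2 = AF/-/- → run A
t=2: L0/L1/L2 = AF/-/- → run A
t=3: L0/L1/L2 = AFBE/-/- → run A
t=4: L0/L1/L2 = FBEDH/A/- → run F
t=5: L0/L1/L2 = FBEDH/A/- → run F
t=6: L0/L1/L2 = FBEDHCG/A/- → run F
t=7: L0/L1/L2 = BEDHCG/A/- → run B
t=8: L0/L1/L2 = BEDHCG/A/- → run B
t=9: L0/L1/L2 = BEDHCG/A/- → run B
t=10: L0/L1/L2 = BEDHCG/A/- → run B
t=11: L0/L1/L2 = EDHCG/A/- → run E
t=12: L0/L1/L2 = EDHCG/A/- → run E
t=13: L0/L1/L2 = EDHCG/A/- → run E
t=14: L0/L1/L2 = EDHCG/A/- → run E
t=15: L0/L1/L2 = DHCG/AE/- → run D
t=16: L0/L1/L2 = DHCG/AE/- → run D
t=17: L0/L1/L2 = HCG/AE/- → run H
t=18: L0/L1/L2 = HCG/AE/- → run H
t=19: L0/L1/L2 = HCG/AE/- → run H
t=20: L0/L1/L2 = HCG/AE/- → run H
t=21: L0/L1/L2 = CG/AEH/- → run C
t=22: L0/L1/L2 = CG/AEH/- → run C
t=23: L0/L1/L2 = CG/AEH/- → run C
t=24: L0/L1/L2 = G/AEH/- → run G
t=25: L0/L1/L2 = G/AEH/- → run G
t=26: L0/L1/L2 = G/AEH/- → run G
t=27: L0/L1/L2 = G/AEH/- → run G
t=28: L0/L1/L2 = -/AEHG/- → run A
t=29: L0/L1/L2 = -/AEHG/- → run A
t=30: L0/L1/L2 = -/AEHG/- → run A
t=31: L0/L1/L2 = -/AEHG/- → run A
t=32: L0/L1/L2 = -/EHG/- → run E
t=33: L0/L1/L2 = -/EHG/- → run E
t=34: L0/L1/L2 = -/EHG/- → run E
t=35: L0/L1/L2 = -/HG/- → run H
t=36: L0/L1/L2 = -/HG/- → run H
t=37: L0/L1/L2 = -/G/- → run G
t=38: L0/L1/L2 = -/G/- → run G
t=39: (idle)
t=40: (idle)
t=41: (idle)
t=42: (idle)
t=43: (idle)
t=44: (idle)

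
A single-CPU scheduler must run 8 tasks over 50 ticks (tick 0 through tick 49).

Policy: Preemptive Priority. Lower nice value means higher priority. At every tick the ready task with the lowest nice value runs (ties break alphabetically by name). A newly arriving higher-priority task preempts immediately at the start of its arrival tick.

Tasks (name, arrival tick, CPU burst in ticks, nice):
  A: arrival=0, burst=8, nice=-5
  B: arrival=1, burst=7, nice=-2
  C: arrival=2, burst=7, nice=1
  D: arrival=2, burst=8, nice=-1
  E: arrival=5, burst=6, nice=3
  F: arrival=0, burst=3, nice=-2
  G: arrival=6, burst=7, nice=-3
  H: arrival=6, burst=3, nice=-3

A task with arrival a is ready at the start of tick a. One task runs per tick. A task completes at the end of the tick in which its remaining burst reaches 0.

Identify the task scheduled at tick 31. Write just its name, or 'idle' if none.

running at tick 31 = D

t=0: ready={A,F} → run A
t=1: ready={A,B,F} → run A
t=2: ready={A,B,C,D,F} → run A
t=3: ready={A,B,C,D,F} → run A
t=4: ready={A,B,C,D,F} → run A
t=5: ready={A,B,C,D,E,F} → run A
t=6: ready={A,B,C,D,E,F,G,H} → run A
t=7: ready={A,B,C,D,E,F,G,H} → run A
t=8: ready={B,C,D,E,F,G,H} → run G
t=9: ready={B,C,D,E,F,G,H} → run G
t=10: ready={B,C,D,E,F,G,H} → run G
t=11: ready={B,C,D,E,F,G,H} → run G
t=12: ready={B,C,D,E,F,G,H} → run G
t=13: ready={B,C,D,E,F,G,H} → run G
t=14: ready={B,C,D,E,F,G,H} → run G
t=15: ready={B,C,D,E,F,H} → run H
t=16: ready={B,C,D,E,F,H} → run H
t=17: ready={B,C,D,E,F,H} → run H
t=18: ready={B,C,D,E,F} → run B
t=19: ready={B,C,D,E,F} → run B
t=20: ready={B,C,D,E,F} → run B
t=21: ready={B,C,D,E,F} → run B
t=22: ready={B,C,D,E,F} → run B
t=23: ready={B,C,D,E,F} → run B
t=24: ready={B,C,D,E,F} → run B
t=25: ready={C,D,E,F} → run F
t=26: ready={C,D,E,F} → run F
t=27: ready={C,D,E,F} → run F
t=28: ready={C,D,E} → run D
t=29: ready={C,D,E} → run D
t=30: ready={C,D,E} → run D
t=31: ready={C,D,E} → run D
t=32: ready={C,D,E} → run D
t=33: ready={C,D,E} → run D
t=34: ready={C,D,E} → run D
t=35: ready={C,D,E} → run D
t=36: ready={C,E} → run C
t=37: ready={C,E} → run C
t=38: ready={C,E} → run C
t=39: ready={C,E} → run C
t=40: ready={C,E} → run C
t=41: ready={C,E} → run C
t=42: ready={C,E} → run C
t=43: ready={E} → run E
t=44: ready={E} → run E
t=45: ready={E} → run E
t=46: ready={E} → run E
t=47: ready={E} → run E
t=48: ready={E} → run E
t=49: (idle)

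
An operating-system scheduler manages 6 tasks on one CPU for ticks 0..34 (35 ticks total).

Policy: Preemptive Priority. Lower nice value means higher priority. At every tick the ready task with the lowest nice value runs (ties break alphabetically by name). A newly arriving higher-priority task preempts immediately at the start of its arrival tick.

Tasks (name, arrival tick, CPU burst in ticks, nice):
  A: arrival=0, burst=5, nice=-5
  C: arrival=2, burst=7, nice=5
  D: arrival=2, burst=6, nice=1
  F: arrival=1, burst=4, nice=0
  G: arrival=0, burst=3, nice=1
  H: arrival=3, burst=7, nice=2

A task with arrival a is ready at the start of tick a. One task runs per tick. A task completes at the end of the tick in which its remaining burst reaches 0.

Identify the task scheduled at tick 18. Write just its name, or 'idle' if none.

running at tick 18 = H

t=0: ready={A,G} → run A
t=1: ready={A,F,G} → run A
t=2: ready={A,C,D,F,G} → run A
t=3: ready={A,C,D,F,G,H} → run A
t=4: ready={A,C,D,F,G,H} → run A
t=5: ready={C,D,F,G,H} → run F
t=6: ready={C,D,F,G,H} → run F
t=7: ready={C,D,F,G,H} → run F
t=8: ready={C,D,F,G,H} → run F
t=9: ready={C,D,G,H} → run D
t=10: ready={C,D,G,H} → run D
t=11: ready={C,D,G,H} → run D
t=12: ready={C,D,G,H} → run D
t=13: ready={C,D,G,H} → run D
t=14: ready={C,D,G,H} → run D
t=15: ready={C,G,H} → run G
t=16: ready={C,G,H} → run G
t=17: ready={C,G,H} → run G
t=18: ready={C,H} → run H
t=19: ready={C,H} → run H
t=20: ready={C,H} → run H
t=21: ready={C,H} → run H
t=22: ready={C,H} → run H
t=23: ready={C,H} → run H
t=24: ready={C,H} → run H
t=25: ready={C} → run C
t=26: ready={C} → run C
t=27: ready={C} → run C
t=28: ready={C} → run C
t=29: ready={C} → run C
t=30: ready={C} → run C
t=31: ready={C} → run C
t=32: (idle)
t=33: (idle)
t=34: (idle)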